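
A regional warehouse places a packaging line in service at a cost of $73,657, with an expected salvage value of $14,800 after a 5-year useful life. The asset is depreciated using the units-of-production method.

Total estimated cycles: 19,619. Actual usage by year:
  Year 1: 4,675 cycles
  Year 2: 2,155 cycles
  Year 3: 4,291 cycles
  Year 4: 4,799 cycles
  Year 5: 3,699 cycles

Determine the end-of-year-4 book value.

Depreciable base = $73,657 − $14,800 = $58,857.
Rate = $58,857 / 19,619 cycles = $3 per cycle.
Year 1: 4,675 × $3 = $14,025. Book value $59,632.
Year 2: 2,155 × $3 = $6,465. Book value $53,167.
Year 3: 4,291 × $3 = $12,873. Book value $40,294.
Year 4: 4,799 × $3 = $14,397. Book value $25,897.

$25,897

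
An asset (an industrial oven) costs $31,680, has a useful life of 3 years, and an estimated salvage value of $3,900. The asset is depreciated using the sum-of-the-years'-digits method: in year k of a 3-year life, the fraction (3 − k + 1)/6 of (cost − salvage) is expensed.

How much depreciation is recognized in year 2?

$9,260

Depreciable base = $31,680 − $3,900 = $27,780.
Sum of the years' digits = 3+2+1 = 6.
Year 1: $27,780 × 3/6 = $13,890. Book value $17,790.
Year 2: $27,780 × 2/6 = $9,260. Book value $8,530.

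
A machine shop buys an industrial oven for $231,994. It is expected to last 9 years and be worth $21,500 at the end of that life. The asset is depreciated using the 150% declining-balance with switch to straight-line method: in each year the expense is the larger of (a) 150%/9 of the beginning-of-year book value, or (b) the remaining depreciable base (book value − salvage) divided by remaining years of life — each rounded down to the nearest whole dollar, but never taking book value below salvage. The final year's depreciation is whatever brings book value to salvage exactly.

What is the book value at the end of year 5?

$93,235

Depreciable base = $231,994 − $21,500 = $210,494.
Year 1: DB = ⌊$231,994 × 150%/9⌋ = $38,665; SL = ⌊$210,494/9⌋ = $23,388 → take DB $38,665. Book value $193,329.
Year 2: DB = ⌊$193,329 × 150%/9⌋ = $32,221; SL = ⌊$171,829/8⌋ = $21,478 → take DB $32,221. Book value $161,108.
Year 3: DB = ⌊$161,108 × 150%/9⌋ = $26,851; SL = ⌊$139,608/7⌋ = $19,944 → take DB $26,851. Book value $134,257.
Year 4: DB = ⌊$134,257 × 150%/9⌋ = $22,376; SL = ⌊$112,757/6⌋ = $18,792 → take DB $22,376. Book value $111,881.
Year 5: DB = ⌊$111,881 × 150%/9⌋ = $18,646; SL = ⌊$90,381/5⌋ = $18,076 → take DB $18,646. Book value $93,235.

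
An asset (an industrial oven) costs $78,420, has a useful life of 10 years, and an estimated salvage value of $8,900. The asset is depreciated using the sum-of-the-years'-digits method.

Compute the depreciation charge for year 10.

Depreciable base = $78,420 − $8,900 = $69,520.
Sum of the years' digits = 10+9+8+7+6+5+4+3+2+1 = 55.
Year 1: $69,520 × 10/55 = $12,640. Book value $65,780.
Year 2: $69,520 × 9/55 = $11,376. Book value $54,404.
Year 3: $69,520 × 8/55 = $10,112. Book value $44,292.
Year 4: $69,520 × 7/55 = $8,848. Book value $35,444.
Year 5: $69,520 × 6/55 = $7,584. Book value $27,860.
Year 6: $69,520 × 5/55 = $6,320. Book value $21,540.
Year 7: $69,520 × 4/55 = $5,056. Book value $16,484.
Year 8: $69,520 × 3/55 = $3,792. Book value $12,692.
Year 9: $69,520 × 2/55 = $2,528. Book value $10,164.
Year 10: $69,520 × 1/55 = $1,264. Book value $8,900.

$1,264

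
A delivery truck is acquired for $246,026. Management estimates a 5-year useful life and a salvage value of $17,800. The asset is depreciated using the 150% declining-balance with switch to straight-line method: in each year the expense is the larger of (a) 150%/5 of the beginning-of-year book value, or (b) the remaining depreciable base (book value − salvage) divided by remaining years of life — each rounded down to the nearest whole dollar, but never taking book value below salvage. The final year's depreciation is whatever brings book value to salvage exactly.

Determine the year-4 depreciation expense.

$33,294

Depreciable base = $246,026 − $17,800 = $228,226.
Year 1: DB = ⌊$246,026 × 150%/5⌋ = $73,807; SL = ⌊$228,226/5⌋ = $45,645 → take DB $73,807. Book value $172,219.
Year 2: DB = ⌊$172,219 × 150%/5⌋ = $51,665; SL = ⌊$154,419/4⌋ = $38,604 → take DB $51,665. Book value $120,554.
Year 3: DB = ⌊$120,554 × 150%/5⌋ = $36,166; SL = ⌊$102,754/3⌋ = $34,251 → take DB $36,166. Book value $84,388.
Year 4: DB = ⌊$84,388 × 150%/5⌋ = $25,316; SL = ⌊$66,588/2⌋ = $33,294 → take SL $33,294. Book value $51,094.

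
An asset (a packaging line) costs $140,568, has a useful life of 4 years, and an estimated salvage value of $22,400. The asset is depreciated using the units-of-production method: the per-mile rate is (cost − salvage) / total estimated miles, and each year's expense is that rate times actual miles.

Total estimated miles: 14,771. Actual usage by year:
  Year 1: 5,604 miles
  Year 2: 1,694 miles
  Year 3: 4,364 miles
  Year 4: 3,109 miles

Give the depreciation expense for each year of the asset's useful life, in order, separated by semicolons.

$44,832; $13,552; $34,912; $24,872

Depreciable base = $140,568 − $22,400 = $118,168.
Rate = $118,168 / 14,771 miles = $8 per mile.
Year 1: 5,604 × $8 = $44,832. Book value $95,736.
Year 2: 1,694 × $8 = $13,552. Book value $82,184.
Year 3: 4,364 × $8 = $34,912. Book value $47,272.
Year 4: 3,109 × $8 = $24,872. Book value $22,400.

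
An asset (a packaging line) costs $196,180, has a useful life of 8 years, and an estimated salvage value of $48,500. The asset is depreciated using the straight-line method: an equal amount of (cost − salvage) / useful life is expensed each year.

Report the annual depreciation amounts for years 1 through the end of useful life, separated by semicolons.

$18,460; $18,460; $18,460; $18,460; $18,460; $18,460; $18,460; $18,460

Depreciable base = $196,180 − $48,500 = $147,680.
Annual expense = $147,680 / 8 = $18,460.
End of year 1: book value $177,720.
End of year 2: book value $159,260.
End of year 3: book value $140,800.
End of year 4: book value $122,340.
End of year 5: book value $103,880.
End of year 6: book value $85,420.
End of year 7: book value $66,960.
End of year 8: book value $48,500.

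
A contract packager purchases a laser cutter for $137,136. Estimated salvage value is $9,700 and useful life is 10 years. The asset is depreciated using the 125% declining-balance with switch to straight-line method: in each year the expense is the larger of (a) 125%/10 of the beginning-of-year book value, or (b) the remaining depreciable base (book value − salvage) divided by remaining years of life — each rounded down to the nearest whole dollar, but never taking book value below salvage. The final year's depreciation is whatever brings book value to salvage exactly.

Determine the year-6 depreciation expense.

$11,739

Depreciable base = $137,136 − $9,700 = $127,436.
Year 1: DB = ⌊$137,136 × 125%/10⌋ = $17,142; SL = ⌊$127,436/10⌋ = $12,743 → take DB $17,142. Book value $119,994.
Year 2: DB = ⌊$119,994 × 125%/10⌋ = $14,999; SL = ⌊$110,294/9⌋ = $12,254 → take DB $14,999. Book value $104,995.
Year 3: DB = ⌊$104,995 × 125%/10⌋ = $13,124; SL = ⌊$95,295/8⌋ = $11,911 → take DB $13,124. Book value $91,871.
Year 4: DB = ⌊$91,871 × 125%/10⌋ = $11,483; SL = ⌊$82,171/7⌋ = $11,738 → take SL $11,738. Book value $80,133.
Year 5: DB = ⌊$80,133 × 125%/10⌋ = $10,016; SL = ⌊$70,433/6⌋ = $11,738 → take SL $11,738. Book value $68,395.
Year 6: DB = ⌊$68,395 × 125%/10⌋ = $8,549; SL = ⌊$58,695/5⌋ = $11,739 → take SL $11,739. Book value $56,656.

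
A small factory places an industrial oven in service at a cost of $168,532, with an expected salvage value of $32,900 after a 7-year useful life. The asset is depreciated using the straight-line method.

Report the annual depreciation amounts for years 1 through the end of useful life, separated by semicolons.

$19,376; $19,376; $19,376; $19,376; $19,376; $19,376; $19,376

Depreciable base = $168,532 − $32,900 = $135,632.
Annual expense = $135,632 / 7 = $19,376.
End of year 1: book value $149,156.
End of year 2: book value $129,780.
End of year 3: book value $110,404.
End of year 4: book value $91,028.
End of year 5: book value $71,652.
End of year 6: book value $52,276.
End of year 7: book value $32,900.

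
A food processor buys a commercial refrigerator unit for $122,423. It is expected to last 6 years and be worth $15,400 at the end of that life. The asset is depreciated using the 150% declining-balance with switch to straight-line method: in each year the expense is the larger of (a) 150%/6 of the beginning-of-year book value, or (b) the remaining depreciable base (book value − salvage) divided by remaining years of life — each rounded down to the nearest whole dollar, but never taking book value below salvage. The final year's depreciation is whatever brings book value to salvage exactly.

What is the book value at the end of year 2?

$68,864

Depreciable base = $122,423 − $15,400 = $107,023.
Year 1: DB = ⌊$122,423 × 150%/6⌋ = $30,605; SL = ⌊$107,023/6⌋ = $17,837 → take DB $30,605. Book value $91,818.
Year 2: DB = ⌊$91,818 × 150%/6⌋ = $22,954; SL = ⌊$76,418/5⌋ = $15,283 → take DB $22,954. Book value $68,864.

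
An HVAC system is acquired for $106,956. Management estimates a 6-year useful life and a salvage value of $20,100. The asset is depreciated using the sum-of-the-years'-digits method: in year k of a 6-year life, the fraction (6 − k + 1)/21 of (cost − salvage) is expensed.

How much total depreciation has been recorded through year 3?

$62,040

Depreciable base = $106,956 − $20,100 = $86,856.
Sum of the years' digits = 6+5+4+3+2+1 = 21.
Year 1: $86,856 × 6/21 = $24,816. Book value $82,140.
Year 2: $86,856 × 5/21 = $20,680. Book value $61,460.
Year 3: $86,856 × 4/21 = $16,544. Book value $44,916.
Accumulated through year 3 = $106,956 − $44,916 = $62,040.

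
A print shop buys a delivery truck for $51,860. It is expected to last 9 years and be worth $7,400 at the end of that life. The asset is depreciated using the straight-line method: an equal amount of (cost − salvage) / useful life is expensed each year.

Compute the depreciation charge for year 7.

Depreciable base = $51,860 − $7,400 = $44,460.
Annual expense = $44,460 / 9 = $4,940.

$4,940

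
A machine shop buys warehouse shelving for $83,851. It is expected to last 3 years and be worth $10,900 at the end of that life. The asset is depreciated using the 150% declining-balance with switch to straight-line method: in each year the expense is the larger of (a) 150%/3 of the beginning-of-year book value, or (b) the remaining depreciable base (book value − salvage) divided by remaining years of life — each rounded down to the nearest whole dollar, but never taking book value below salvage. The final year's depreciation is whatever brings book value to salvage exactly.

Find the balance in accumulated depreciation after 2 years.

Depreciable base = $83,851 − $10,900 = $72,951.
Year 1: DB = ⌊$83,851 × 150%/3⌋ = $41,925; SL = ⌊$72,951/3⌋ = $24,317 → take DB $41,925. Book value $41,926.
Year 2: DB = ⌊$41,926 × 150%/3⌋ = $20,963; SL = ⌊$31,026/2⌋ = $15,513 → take DB $20,963. Book value $20,963.
Accumulated through year 2 = $83,851 − $20,963 = $62,888.

$62,888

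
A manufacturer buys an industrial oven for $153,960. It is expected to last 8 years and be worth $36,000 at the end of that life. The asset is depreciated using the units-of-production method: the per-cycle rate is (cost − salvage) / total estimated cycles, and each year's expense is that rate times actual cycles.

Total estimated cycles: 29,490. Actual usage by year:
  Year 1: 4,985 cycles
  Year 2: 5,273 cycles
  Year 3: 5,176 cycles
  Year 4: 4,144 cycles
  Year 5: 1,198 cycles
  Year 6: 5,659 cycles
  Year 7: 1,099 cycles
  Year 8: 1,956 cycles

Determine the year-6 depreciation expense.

Depreciable base = $153,960 − $36,000 = $117,960.
Rate = $117,960 / 29,490 cycles = $4 per cycle.
Year 1: 4,985 × $4 = $19,940. Book value $134,020.
Year 2: 5,273 × $4 = $21,092. Book value $112,928.
Year 3: 5,176 × $4 = $20,704. Book value $92,224.
Year 4: 4,144 × $4 = $16,576. Book value $75,648.
Year 5: 1,198 × $4 = $4,792. Book value $70,856.
Year 6: 5,659 × $4 = $22,636. Book value $48,220.

$22,636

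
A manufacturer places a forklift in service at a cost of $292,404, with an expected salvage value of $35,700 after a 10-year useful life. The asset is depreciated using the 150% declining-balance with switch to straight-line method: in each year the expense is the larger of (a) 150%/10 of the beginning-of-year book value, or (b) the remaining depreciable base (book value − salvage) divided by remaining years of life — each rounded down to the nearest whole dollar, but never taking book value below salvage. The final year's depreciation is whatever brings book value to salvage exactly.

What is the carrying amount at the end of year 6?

$110,282

Depreciable base = $292,404 − $35,700 = $256,704.
Year 1: DB = ⌊$292,404 × 150%/10⌋ = $43,860; SL = ⌊$256,704/10⌋ = $25,670 → take DB $43,860. Book value $248,544.
Year 2: DB = ⌊$248,544 × 150%/10⌋ = $37,281; SL = ⌊$212,844/9⌋ = $23,649 → take DB $37,281. Book value $211,263.
Year 3: DB = ⌊$211,263 × 150%/10⌋ = $31,689; SL = ⌊$175,563/8⌋ = $21,945 → take DB $31,689. Book value $179,574.
Year 4: DB = ⌊$179,574 × 150%/10⌋ = $26,936; SL = ⌊$143,874/7⌋ = $20,553 → take DB $26,936. Book value $152,638.
Year 5: DB = ⌊$152,638 × 150%/10⌋ = $22,895; SL = ⌊$116,938/6⌋ = $19,489 → take DB $22,895. Book value $129,743.
Year 6: DB = ⌊$129,743 × 150%/10⌋ = $19,461; SL = ⌊$94,043/5⌋ = $18,808 → take DB $19,461. Book value $110,282.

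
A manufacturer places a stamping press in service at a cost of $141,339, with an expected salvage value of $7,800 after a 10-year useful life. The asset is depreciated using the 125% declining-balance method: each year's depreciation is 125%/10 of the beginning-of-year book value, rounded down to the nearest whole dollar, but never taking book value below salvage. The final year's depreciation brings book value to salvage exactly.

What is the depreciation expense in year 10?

$34,697

Depreciable base = $141,339 − $7,800 = $133,539.
Year 1: ⌊$141,339 × 125%/10⌋ = $17,667. Book value $123,672.
Year 2: ⌊$123,672 × 125%/10⌋ = $15,459. Book value $108,213.
Year 3: ⌊$108,213 × 125%/10⌋ = $13,526. Book value $94,687.
Year 4: ⌊$94,687 × 125%/10⌋ = $11,835. Book value $82,852.
Year 5: ⌊$82,852 × 125%/10⌋ = $10,356. Book value $72,496.
Year 6: ⌊$72,496 × 125%/10⌋ = $9,062. Book value $63,434.
Year 7: ⌊$63,434 × 125%/10⌋ = $7,929. Book value $55,505.
Year 8: ⌊$55,505 × 125%/10⌋ = $6,938. Book value $48,567.
Year 9: ⌊$48,567 × 125%/10⌋ = $6,070. Book value $42,497.
Year 10 (final): $42,497 − $7,800 = $34,697. Book value $7,800.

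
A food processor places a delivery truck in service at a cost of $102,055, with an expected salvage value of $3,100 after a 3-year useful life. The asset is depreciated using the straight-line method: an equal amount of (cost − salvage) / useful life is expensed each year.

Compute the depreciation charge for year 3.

$32,985

Depreciable base = $102,055 − $3,100 = $98,955.
Annual expense = $98,955 / 3 = $32,985.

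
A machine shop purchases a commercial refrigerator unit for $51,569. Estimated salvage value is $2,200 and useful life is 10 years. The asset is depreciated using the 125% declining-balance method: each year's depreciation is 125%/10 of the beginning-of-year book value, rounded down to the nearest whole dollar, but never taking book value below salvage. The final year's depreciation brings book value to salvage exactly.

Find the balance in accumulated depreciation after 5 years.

Depreciable base = $51,569 − $2,200 = $49,369.
Year 1: ⌊$51,569 × 125%/10⌋ = $6,446. Book value $45,123.
Year 2: ⌊$45,123 × 125%/10⌋ = $5,640. Book value $39,483.
Year 3: ⌊$39,483 × 125%/10⌋ = $4,935. Book value $34,548.
Year 4: ⌊$34,548 × 125%/10⌋ = $4,318. Book value $30,230.
Year 5: ⌊$30,230 × 125%/10⌋ = $3,778. Book value $26,452.
Accumulated through year 5 = $51,569 − $26,452 = $25,117.

$25,117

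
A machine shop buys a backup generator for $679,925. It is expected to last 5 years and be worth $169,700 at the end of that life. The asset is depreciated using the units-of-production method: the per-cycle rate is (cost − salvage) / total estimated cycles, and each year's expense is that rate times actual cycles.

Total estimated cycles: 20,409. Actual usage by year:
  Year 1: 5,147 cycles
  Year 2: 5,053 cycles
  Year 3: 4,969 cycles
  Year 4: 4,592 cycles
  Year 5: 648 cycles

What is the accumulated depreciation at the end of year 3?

$379,225

Depreciable base = $679,925 − $169,700 = $510,225.
Rate = $510,225 / 20,409 cycles = $25 per cycle.
Year 1: 5,147 × $25 = $128,675. Book value $551,250.
Year 2: 5,053 × $25 = $126,325. Book value $424,925.
Year 3: 4,969 × $25 = $124,225. Book value $300,700.
Accumulated through year 3 = $679,925 − $300,700 = $379,225.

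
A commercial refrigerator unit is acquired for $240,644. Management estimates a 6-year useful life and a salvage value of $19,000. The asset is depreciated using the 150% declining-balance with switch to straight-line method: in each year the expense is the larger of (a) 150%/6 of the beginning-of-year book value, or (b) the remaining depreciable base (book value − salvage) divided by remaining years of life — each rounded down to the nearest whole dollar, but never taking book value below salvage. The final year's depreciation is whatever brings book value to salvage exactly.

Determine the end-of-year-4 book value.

Depreciable base = $240,644 − $19,000 = $221,644.
Year 1: DB = ⌊$240,644 × 150%/6⌋ = $60,161; SL = ⌊$221,644/6⌋ = $36,940 → take DB $60,161. Book value $180,483.
Year 2: DB = ⌊$180,483 × 150%/6⌋ = $45,120; SL = ⌊$161,483/5⌋ = $32,296 → take DB $45,120. Book value $135,363.
Year 3: DB = ⌊$135,363 × 150%/6⌋ = $33,840; SL = ⌊$116,363/4⌋ = $29,090 → take DB $33,840. Book value $101,523.
Year 4: DB = ⌊$101,523 × 150%/6⌋ = $25,380; SL = ⌊$82,523/3⌋ = $27,507 → take SL $27,507. Book value $74,016.

$74,016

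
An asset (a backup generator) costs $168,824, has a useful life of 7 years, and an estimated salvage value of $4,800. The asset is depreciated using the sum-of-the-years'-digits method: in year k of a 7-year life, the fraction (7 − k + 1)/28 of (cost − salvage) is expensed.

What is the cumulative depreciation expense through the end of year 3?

Depreciable base = $168,824 − $4,800 = $164,024.
Sum of the years' digits = 7+6+5+4+3+2+1 = 28.
Year 1: $164,024 × 7/28 = $41,006. Book value $127,818.
Year 2: $164,024 × 6/28 = $35,148. Book value $92,670.
Year 3: $164,024 × 5/28 = $29,290. Book value $63,380.
Accumulated through year 3 = $168,824 − $63,380 = $105,444.

$105,444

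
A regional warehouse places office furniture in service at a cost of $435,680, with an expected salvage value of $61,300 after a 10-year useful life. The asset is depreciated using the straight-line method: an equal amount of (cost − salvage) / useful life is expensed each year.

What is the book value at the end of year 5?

Depreciable base = $435,680 − $61,300 = $374,380.
Annual expense = $374,380 / 10 = $37,438.
End of year 1: book value $398,242.
End of year 2: book value $360,804.
End of year 3: book value $323,366.
End of year 4: book value $285,928.
End of year 5: book value $248,490.

$248,490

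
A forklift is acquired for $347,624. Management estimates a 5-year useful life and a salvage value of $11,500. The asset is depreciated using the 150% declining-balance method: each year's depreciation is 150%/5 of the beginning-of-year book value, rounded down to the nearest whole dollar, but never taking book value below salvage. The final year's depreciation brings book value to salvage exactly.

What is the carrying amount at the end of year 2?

Depreciable base = $347,624 − $11,500 = $336,124.
Year 1: ⌊$347,624 × 150%/5⌋ = $104,287. Book value $243,337.
Year 2: ⌊$243,337 × 150%/5⌋ = $73,001. Book value $170,336.

$170,336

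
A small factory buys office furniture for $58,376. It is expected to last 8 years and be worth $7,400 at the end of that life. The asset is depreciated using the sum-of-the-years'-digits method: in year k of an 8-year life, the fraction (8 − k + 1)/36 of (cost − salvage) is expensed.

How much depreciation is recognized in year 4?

$7,080

Depreciable base = $58,376 − $7,400 = $50,976.
Sum of the years' digits = 8+7+6+5+4+3+2+1 = 36.
Year 1: $50,976 × 8/36 = $11,328. Book value $47,048.
Year 2: $50,976 × 7/36 = $9,912. Book value $37,136.
Year 3: $50,976 × 6/36 = $8,496. Book value $28,640.
Year 4: $50,976 × 5/36 = $7,080. Book value $21,560.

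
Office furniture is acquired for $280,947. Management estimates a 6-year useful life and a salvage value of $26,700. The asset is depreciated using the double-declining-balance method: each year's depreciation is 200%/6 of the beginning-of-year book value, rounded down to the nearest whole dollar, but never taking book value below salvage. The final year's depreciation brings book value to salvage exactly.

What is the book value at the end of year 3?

Depreciable base = $280,947 − $26,700 = $254,247.
Year 1: ⌊$280,947 × 200%/6⌋ = $93,649. Book value $187,298.
Year 2: ⌊$187,298 × 200%/6⌋ = $62,432. Book value $124,866.
Year 3: ⌊$124,866 × 200%/6⌋ = $41,622. Book value $83,244.

$83,244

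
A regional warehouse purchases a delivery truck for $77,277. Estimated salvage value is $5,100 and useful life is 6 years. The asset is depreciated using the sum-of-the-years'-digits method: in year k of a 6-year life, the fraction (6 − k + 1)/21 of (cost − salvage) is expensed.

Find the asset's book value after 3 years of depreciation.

Depreciable base = $77,277 − $5,100 = $72,177.
Sum of the years' digits = 6+5+4+3+2+1 = 21.
Year 1: $72,177 × 6/21 = $20,622. Book value $56,655.
Year 2: $72,177 × 5/21 = $17,185. Book value $39,470.
Year 3: $72,177 × 4/21 = $13,748. Book value $25,722.

$25,722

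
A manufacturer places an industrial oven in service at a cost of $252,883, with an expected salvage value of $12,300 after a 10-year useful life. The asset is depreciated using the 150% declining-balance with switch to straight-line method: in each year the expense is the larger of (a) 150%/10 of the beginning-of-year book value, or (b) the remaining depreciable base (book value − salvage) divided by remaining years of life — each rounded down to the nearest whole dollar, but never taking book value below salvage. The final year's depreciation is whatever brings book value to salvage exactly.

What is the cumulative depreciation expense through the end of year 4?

$120,875

Depreciable base = $252,883 − $12,300 = $240,583.
Year 1: DB = ⌊$252,883 × 150%/10⌋ = $37,932; SL = ⌊$240,583/10⌋ = $24,058 → take DB $37,932. Book value $214,951.
Year 2: DB = ⌊$214,951 × 150%/10⌋ = $32,242; SL = ⌊$202,651/9⌋ = $22,516 → take DB $32,242. Book value $182,709.
Year 3: DB = ⌊$182,709 × 150%/10⌋ = $27,406; SL = ⌊$170,409/8⌋ = $21,301 → take DB $27,406. Book value $155,303.
Year 4: DB = ⌊$155,303 × 150%/10⌋ = $23,295; SL = ⌊$143,003/7⌋ = $20,429 → take DB $23,295. Book value $132,008.
Accumulated through year 4 = $252,883 − $132,008 = $120,875.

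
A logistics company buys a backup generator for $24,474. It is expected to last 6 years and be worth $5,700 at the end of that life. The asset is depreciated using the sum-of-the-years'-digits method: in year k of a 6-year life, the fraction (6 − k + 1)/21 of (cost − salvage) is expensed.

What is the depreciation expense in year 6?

$894

Depreciable base = $24,474 − $5,700 = $18,774.
Sum of the years' digits = 6+5+4+3+2+1 = 21.
Year 1: $18,774 × 6/21 = $5,364. Book value $19,110.
Year 2: $18,774 × 5/21 = $4,470. Book value $14,640.
Year 3: $18,774 × 4/21 = $3,576. Book value $11,064.
Year 4: $18,774 × 3/21 = $2,682. Book value $8,382.
Year 5: $18,774 × 2/21 = $1,788. Book value $6,594.
Year 6: $18,774 × 1/21 = $894. Book value $5,700.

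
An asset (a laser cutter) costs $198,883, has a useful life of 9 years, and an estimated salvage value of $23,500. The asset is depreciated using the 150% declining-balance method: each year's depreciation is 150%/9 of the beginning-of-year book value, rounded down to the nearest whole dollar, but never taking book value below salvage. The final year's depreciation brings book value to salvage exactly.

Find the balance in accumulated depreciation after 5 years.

$118,955

Depreciable base = $198,883 − $23,500 = $175,383.
Year 1: ⌊$198,883 × 150%/9⌋ = $33,147. Book value $165,736.
Year 2: ⌊$165,736 × 150%/9⌋ = $27,622. Book value $138,114.
Year 3: ⌊$138,114 × 150%/9⌋ = $23,019. Book value $115,095.
Year 4: ⌊$115,095 × 150%/9⌋ = $19,182. Book value $95,913.
Year 5: ⌊$95,913 × 150%/9⌋ = $15,985. Book value $79,928.
Accumulated through year 5 = $198,883 − $79,928 = $118,955.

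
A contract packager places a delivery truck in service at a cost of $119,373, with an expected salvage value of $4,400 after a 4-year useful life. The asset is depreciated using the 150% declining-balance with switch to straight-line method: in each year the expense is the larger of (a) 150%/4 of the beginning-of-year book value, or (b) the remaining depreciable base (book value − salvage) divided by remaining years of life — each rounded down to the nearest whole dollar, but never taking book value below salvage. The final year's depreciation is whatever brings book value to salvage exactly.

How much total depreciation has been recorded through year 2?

$72,742

Depreciable base = $119,373 − $4,400 = $114,973.
Year 1: DB = ⌊$119,373 × 150%/4⌋ = $44,764; SL = ⌊$114,973/4⌋ = $28,743 → take DB $44,764. Book value $74,609.
Year 2: DB = ⌊$74,609 × 150%/4⌋ = $27,978; SL = ⌊$70,209/3⌋ = $23,403 → take DB $27,978. Book value $46,631.
Accumulated through year 2 = $119,373 − $46,631 = $72,742.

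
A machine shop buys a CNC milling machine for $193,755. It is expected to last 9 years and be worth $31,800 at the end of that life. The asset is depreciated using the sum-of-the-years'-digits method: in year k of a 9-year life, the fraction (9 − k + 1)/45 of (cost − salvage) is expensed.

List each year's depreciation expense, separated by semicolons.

Depreciable base = $193,755 − $31,800 = $161,955.
Sum of the years' digits = 9+8+7+6+5+4+3+2+1 = 45.
Year 1: $161,955 × 9/45 = $32,391. Book value $161,364.
Year 2: $161,955 × 8/45 = $28,792. Book value $132,572.
Year 3: $161,955 × 7/45 = $25,193. Book value $107,379.
Year 4: $161,955 × 6/45 = $21,594. Book value $85,785.
Year 5: $161,955 × 5/45 = $17,995. Book value $67,790.
Year 6: $161,955 × 4/45 = $14,396. Book value $53,394.
Year 7: $161,955 × 3/45 = $10,797. Book value $42,597.
Year 8: $161,955 × 2/45 = $7,198. Book value $35,399.
Year 9: $161,955 × 1/45 = $3,599. Book value $31,800.

$32,391; $28,792; $25,193; $21,594; $17,995; $14,396; $10,797; $7,198; $3,599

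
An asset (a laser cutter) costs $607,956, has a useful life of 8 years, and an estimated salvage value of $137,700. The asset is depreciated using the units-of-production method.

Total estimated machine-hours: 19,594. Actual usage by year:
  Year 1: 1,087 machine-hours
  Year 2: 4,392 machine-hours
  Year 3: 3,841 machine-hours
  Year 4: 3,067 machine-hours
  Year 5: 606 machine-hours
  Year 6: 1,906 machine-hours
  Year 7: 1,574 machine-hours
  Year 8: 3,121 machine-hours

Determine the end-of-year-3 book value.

$384,276

Depreciable base = $607,956 − $137,700 = $470,256.
Rate = $470,256 / 19,594 machine-hours = $24 per machine-hour.
Year 1: 1,087 × $24 = $26,088. Book value $581,868.
Year 2: 4,392 × $24 = $105,408. Book value $476,460.
Year 3: 3,841 × $24 = $92,184. Book value $384,276.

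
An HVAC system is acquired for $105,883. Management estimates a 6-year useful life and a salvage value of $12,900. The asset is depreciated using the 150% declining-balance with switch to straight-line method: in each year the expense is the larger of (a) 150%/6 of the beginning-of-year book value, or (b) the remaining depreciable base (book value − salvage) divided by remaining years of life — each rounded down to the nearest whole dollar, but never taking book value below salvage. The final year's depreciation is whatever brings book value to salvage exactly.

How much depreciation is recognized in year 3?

Depreciable base = $105,883 − $12,900 = $92,983.
Year 1: DB = ⌊$105,883 × 150%/6⌋ = $26,470; SL = ⌊$92,983/6⌋ = $15,497 → take DB $26,470. Book value $79,413.
Year 2: DB = ⌊$79,413 × 150%/6⌋ = $19,853; SL = ⌊$66,513/5⌋ = $13,302 → take DB $19,853. Book value $59,560.
Year 3: DB = ⌊$59,560 × 150%/6⌋ = $14,890; SL = ⌊$46,660/4⌋ = $11,665 → take DB $14,890. Book value $44,670.

$14,890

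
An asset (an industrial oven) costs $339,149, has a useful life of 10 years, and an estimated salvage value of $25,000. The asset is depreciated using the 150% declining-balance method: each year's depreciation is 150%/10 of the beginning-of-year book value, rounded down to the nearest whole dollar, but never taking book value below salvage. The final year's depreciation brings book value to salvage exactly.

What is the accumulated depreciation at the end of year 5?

$188,665

Depreciable base = $339,149 − $25,000 = $314,149.
Year 1: ⌊$339,149 × 150%/10⌋ = $50,872. Book value $288,277.
Year 2: ⌊$288,277 × 150%/10⌋ = $43,241. Book value $245,036.
Year 3: ⌊$245,036 × 150%/10⌋ = $36,755. Book value $208,281.
Year 4: ⌊$208,281 × 150%/10⌋ = $31,242. Book value $177,039.
Year 5: ⌊$177,039 × 150%/10⌋ = $26,555. Book value $150,484.
Accumulated through year 5 = $339,149 − $150,484 = $188,665.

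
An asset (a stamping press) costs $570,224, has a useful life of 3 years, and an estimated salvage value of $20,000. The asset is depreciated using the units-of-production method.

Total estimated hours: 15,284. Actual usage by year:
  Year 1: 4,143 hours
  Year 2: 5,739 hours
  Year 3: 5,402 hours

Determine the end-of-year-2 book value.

Depreciable base = $570,224 − $20,000 = $550,224.
Rate = $550,224 / 15,284 hours = $36 per hour.
Year 1: 4,143 × $36 = $149,148. Book value $421,076.
Year 2: 5,739 × $36 = $206,604. Book value $214,472.

$214,472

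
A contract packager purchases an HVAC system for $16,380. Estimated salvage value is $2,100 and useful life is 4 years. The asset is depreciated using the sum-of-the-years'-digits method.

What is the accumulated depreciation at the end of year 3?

Depreciable base = $16,380 − $2,100 = $14,280.
Sum of the years' digits = 4+3+2+1 = 10.
Year 1: $14,280 × 4/10 = $5,712. Book value $10,668.
Year 2: $14,280 × 3/10 = $4,284. Book value $6,384.
Year 3: $14,280 × 2/10 = $2,856. Book value $3,528.
Accumulated through year 3 = $16,380 − $3,528 = $12,852.

$12,852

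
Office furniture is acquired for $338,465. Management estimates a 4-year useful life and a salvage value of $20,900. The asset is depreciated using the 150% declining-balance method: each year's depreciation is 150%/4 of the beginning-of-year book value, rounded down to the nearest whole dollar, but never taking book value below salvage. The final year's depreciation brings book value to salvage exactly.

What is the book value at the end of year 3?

Depreciable base = $338,465 − $20,900 = $317,565.
Year 1: ⌊$338,465 × 150%/4⌋ = $126,924. Book value $211,541.
Year 2: ⌊$211,541 × 150%/4⌋ = $79,327. Book value $132,214.
Year 3: ⌊$132,214 × 150%/4⌋ = $49,580. Book value $82,634.

$82,634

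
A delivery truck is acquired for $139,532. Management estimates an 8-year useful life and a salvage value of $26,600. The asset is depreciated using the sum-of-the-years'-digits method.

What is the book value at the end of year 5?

$45,422

Depreciable base = $139,532 − $26,600 = $112,932.
Sum of the years' digits = 8+7+6+5+4+3+2+1 = 36.
Year 1: $112,932 × 8/36 = $25,096. Book value $114,436.
Year 2: $112,932 × 7/36 = $21,959. Book value $92,477.
Year 3: $112,932 × 6/36 = $18,822. Book value $73,655.
Year 4: $112,932 × 5/36 = $15,685. Book value $57,970.
Year 5: $112,932 × 4/36 = $12,548. Book value $45,422.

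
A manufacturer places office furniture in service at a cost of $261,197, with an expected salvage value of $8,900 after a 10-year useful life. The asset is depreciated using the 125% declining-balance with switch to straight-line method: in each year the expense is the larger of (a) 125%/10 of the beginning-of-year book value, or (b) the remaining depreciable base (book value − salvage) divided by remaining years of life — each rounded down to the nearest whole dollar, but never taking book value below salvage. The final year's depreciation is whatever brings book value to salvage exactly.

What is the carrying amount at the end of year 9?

$32,627

Depreciable base = $261,197 − $8,900 = $252,297.
Year 1: DB = ⌊$261,197 × 125%/10⌋ = $32,649; SL = ⌊$252,297/10⌋ = $25,229 → take DB $32,649. Book value $228,548.
Year 2: DB = ⌊$228,548 × 125%/10⌋ = $28,568; SL = ⌊$219,648/9⌋ = $24,405 → take DB $28,568. Book value $199,980.
Year 3: DB = ⌊$199,980 × 125%/10⌋ = $24,997; SL = ⌊$191,080/8⌋ = $23,885 → take DB $24,997. Book value $174,983.
Year 4: DB = ⌊$174,983 × 125%/10⌋ = $21,872; SL = ⌊$166,083/7⌋ = $23,726 → take SL $23,726. Book value $151,257.
Year 5: DB = ⌊$151,257 × 125%/10⌋ = $18,907; SL = ⌊$142,357/6⌋ = $23,726 → take SL $23,726. Book value $127,531.
Year 6: DB = ⌊$127,531 × 125%/10⌋ = $15,941; SL = ⌊$118,631/5⌋ = $23,726 → take SL $23,726. Book value $103,805.
Year 7: DB = ⌊$103,805 × 125%/10⌋ = $12,975; SL = ⌊$94,905/4⌋ = $23,726 → take SL $23,726. Book value $80,079.
Year 8: DB = ⌊$80,079 × 125%/10⌋ = $10,009; SL = ⌊$71,179/3⌋ = $23,726 → take SL $23,726. Book value $56,353.
Year 9: DB = ⌊$56,353 × 125%/10⌋ = $7,044; SL = ⌊$47,453/2⌋ = $23,726 → take SL $23,726. Book value $32,627.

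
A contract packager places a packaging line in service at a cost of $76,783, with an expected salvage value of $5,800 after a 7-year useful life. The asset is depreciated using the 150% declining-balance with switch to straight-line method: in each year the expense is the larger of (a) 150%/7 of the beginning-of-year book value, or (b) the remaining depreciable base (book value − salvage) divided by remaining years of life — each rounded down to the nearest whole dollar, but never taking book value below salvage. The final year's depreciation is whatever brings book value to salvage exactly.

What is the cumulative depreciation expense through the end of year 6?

Depreciable base = $76,783 − $5,800 = $70,983.
Year 1: DB = ⌊$76,783 × 150%/7⌋ = $16,453; SL = ⌊$70,983/7⌋ = $10,140 → take DB $16,453. Book value $60,330.
Year 2: DB = ⌊$60,330 × 150%/7⌋ = $12,927; SL = ⌊$54,530/6⌋ = $9,088 → take DB $12,927. Book value $47,403.
Year 3: DB = ⌊$47,403 × 150%/7⌋ = $10,157; SL = ⌊$41,603/5⌋ = $8,320 → take DB $10,157. Book value $37,246.
Year 4: DB = ⌊$37,246 × 150%/7⌋ = $7,981; SL = ⌊$31,446/4⌋ = $7,861 → take DB $7,981. Book value $29,265.
Year 5: DB = ⌊$29,265 × 150%/7⌋ = $6,271; SL = ⌊$23,465/3⌋ = $7,821 → take SL $7,821. Book value $21,444.
Year 6: DB = ⌊$21,444 × 150%/7⌋ = $4,595; SL = ⌊$15,644/2⌋ = $7,822 → take SL $7,822. Book value $13,622.
Accumulated through year 6 = $76,783 − $13,622 = $63,161.

$63,161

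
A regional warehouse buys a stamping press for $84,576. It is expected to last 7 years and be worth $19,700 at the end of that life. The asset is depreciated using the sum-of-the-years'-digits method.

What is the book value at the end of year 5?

Depreciable base = $84,576 − $19,700 = $64,876.
Sum of the years' digits = 7+6+5+4+3+2+1 = 28.
Year 1: $64,876 × 7/28 = $16,219. Book value $68,357.
Year 2: $64,876 × 6/28 = $13,902. Book value $54,455.
Year 3: $64,876 × 5/28 = $11,585. Book value $42,870.
Year 4: $64,876 × 4/28 = $9,268. Book value $33,602.
Year 5: $64,876 × 3/28 = $6,951. Book value $26,651.

$26,651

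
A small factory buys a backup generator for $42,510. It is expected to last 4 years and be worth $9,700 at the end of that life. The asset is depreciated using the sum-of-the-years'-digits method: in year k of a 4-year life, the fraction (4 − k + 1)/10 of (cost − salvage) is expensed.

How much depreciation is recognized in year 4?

$3,281

Depreciable base = $42,510 − $9,700 = $32,810.
Sum of the years' digits = 4+3+2+1 = 10.
Year 1: $32,810 × 4/10 = $13,124. Book value $29,386.
Year 2: $32,810 × 3/10 = $9,843. Book value $19,543.
Year 3: $32,810 × 2/10 = $6,562. Book value $12,981.
Year 4: $32,810 × 1/10 = $3,281. Book value $9,700.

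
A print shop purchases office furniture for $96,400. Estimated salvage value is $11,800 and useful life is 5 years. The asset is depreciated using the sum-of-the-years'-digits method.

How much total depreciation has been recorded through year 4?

$78,960

Depreciable base = $96,400 − $11,800 = $84,600.
Sum of the years' digits = 5+4+3+2+1 = 15.
Year 1: $84,600 × 5/15 = $28,200. Book value $68,200.
Year 2: $84,600 × 4/15 = $22,560. Book value $45,640.
Year 3: $84,600 × 3/15 = $16,920. Book value $28,720.
Year 4: $84,600 × 2/15 = $11,280. Book value $17,440.
Accumulated through year 4 = $96,400 − $17,440 = $78,960.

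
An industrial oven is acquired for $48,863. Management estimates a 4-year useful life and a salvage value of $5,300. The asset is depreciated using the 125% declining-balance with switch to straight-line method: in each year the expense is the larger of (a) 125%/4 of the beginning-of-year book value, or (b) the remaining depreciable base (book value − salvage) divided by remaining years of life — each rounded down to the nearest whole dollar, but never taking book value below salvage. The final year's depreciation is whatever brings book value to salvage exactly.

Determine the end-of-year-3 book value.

$14,198

Depreciable base = $48,863 − $5,300 = $43,563.
Year 1: DB = ⌊$48,863 × 125%/4⌋ = $15,269; SL = ⌊$43,563/4⌋ = $10,890 → take DB $15,269. Book value $33,594.
Year 2: DB = ⌊$33,594 × 125%/4⌋ = $10,498; SL = ⌊$28,294/3⌋ = $9,431 → take DB $10,498. Book value $23,096.
Year 3: DB = ⌊$23,096 × 125%/4⌋ = $7,217; SL = ⌊$17,796/2⌋ = $8,898 → take SL $8,898. Book value $14,198.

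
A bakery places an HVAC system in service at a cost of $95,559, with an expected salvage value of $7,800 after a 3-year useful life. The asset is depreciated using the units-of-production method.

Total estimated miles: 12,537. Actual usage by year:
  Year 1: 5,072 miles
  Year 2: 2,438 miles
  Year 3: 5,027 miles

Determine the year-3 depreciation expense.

Depreciable base = $95,559 − $7,800 = $87,759.
Rate = $87,759 / 12,537 miles = $7 per mile.
Year 1: 5,072 × $7 = $35,504. Book value $60,055.
Year 2: 2,438 × $7 = $17,066. Book value $42,989.
Year 3: 5,027 × $7 = $35,189. Book value $7,800.

$35,189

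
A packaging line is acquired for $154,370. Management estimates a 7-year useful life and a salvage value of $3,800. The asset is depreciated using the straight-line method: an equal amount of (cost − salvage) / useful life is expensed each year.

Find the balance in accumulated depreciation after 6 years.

Depreciable base = $154,370 − $3,800 = $150,570.
Annual expense = $150,570 / 7 = $21,510.
End of year 1: book value $132,860.
End of year 2: book value $111,350.
End of year 3: book value $89,840.
End of year 4: book value $68,330.
End of year 5: book value $46,820.
End of year 6: book value $25,310.
Accumulated through year 6 = $154,370 − $25,310 = $129,060.

$129,060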